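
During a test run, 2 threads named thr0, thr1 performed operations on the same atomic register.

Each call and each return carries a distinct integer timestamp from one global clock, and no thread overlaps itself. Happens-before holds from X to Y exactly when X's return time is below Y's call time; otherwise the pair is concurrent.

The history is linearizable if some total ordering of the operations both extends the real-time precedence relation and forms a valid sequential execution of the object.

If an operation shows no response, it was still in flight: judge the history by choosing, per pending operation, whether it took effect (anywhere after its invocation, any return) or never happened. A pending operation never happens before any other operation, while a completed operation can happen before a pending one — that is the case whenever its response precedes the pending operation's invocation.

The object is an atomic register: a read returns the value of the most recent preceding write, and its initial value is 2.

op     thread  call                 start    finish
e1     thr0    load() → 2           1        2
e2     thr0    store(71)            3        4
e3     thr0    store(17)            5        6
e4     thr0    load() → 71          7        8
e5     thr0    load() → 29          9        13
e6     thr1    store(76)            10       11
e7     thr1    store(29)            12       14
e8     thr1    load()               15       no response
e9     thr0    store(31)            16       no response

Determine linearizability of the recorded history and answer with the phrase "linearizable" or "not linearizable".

through event 7 a valid linearization exists; event 8 (e4 responding at time 8) ends that
the completed operations (4 total) allow one real-time order; the atomic register replay rejects it
for example e1, e2, e3, e4 fails at step 4: e4 load() → 71 is not legal there

not linearizable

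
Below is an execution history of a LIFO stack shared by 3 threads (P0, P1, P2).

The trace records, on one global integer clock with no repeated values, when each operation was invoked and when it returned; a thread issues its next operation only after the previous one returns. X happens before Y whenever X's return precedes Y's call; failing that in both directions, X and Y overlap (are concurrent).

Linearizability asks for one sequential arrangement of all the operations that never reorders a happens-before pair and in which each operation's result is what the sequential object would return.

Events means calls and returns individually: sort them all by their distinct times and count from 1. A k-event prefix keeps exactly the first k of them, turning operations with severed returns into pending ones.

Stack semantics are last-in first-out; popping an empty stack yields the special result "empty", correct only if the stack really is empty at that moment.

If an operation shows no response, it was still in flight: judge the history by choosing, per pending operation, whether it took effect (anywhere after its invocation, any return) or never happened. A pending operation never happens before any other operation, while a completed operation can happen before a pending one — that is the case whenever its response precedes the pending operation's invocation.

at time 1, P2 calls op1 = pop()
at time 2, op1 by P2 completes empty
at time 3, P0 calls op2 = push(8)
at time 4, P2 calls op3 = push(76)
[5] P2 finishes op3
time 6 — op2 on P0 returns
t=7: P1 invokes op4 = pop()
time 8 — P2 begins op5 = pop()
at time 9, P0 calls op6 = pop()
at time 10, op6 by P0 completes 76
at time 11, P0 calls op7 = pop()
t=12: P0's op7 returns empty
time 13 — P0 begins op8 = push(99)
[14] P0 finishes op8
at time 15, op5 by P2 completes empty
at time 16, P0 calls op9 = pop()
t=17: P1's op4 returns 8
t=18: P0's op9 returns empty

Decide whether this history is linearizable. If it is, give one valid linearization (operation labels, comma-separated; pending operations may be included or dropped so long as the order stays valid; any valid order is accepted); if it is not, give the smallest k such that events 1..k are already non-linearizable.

not linearizable — minimal violating prefix: 18 events

already the first 18 events (up to op9's response at time 18) admit no linearization; the first 17 still do
every one of the 48 real-time-consistent orders over 9 completed LIFO stack ops fails the sequential spec
sample order op1, op2, op3, op4, op5, op6, op7, op8, op9 stalls at step 4 — op4 pop() → 8 has no legal effect
sample order op1, op2, op3, op4, op6, op5, op7, op8, op9 stalls at step 4 — op4 pop() → 8 has no legal effect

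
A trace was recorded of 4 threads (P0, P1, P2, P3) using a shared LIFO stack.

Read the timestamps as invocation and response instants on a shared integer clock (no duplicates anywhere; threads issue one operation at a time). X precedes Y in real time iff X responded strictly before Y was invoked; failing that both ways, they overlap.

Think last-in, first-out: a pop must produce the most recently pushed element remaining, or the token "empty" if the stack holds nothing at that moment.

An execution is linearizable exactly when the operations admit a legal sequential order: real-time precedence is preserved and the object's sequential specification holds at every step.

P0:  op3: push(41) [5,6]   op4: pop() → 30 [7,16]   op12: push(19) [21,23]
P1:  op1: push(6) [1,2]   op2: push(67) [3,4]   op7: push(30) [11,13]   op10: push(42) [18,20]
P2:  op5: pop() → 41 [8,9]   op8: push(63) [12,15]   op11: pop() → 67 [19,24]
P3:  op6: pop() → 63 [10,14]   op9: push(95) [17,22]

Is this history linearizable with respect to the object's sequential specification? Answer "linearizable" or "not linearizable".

linearizable

a witness: op1, op2, op3, op5, op7, op4, op8, op6, op11, op9, op10, op12
1. op1 push(6), leaving stack <6>
2. op2 push(67), leaving stack <6,67>
3. op3 push(41), leaving stack <6,67,41>
4. op5 pop() → 41, leaving stack <6,67>
5. op7 push(30), leaving stack <6,67,30>
6. op4 pop() → 30, leaving stack <6,67>
7. op8 push(63), leaving stack <6,67,63>
8. op6 pop() → 63, leaving stack <6,67>
9. op11 pop() → 67, leaving stack <6>
10. op9 push(95), leaving stack <6,95>
11. op10 push(42), leaving stack <6,95,42>
12. op12 push(19), leaving stack <6,95,42,19>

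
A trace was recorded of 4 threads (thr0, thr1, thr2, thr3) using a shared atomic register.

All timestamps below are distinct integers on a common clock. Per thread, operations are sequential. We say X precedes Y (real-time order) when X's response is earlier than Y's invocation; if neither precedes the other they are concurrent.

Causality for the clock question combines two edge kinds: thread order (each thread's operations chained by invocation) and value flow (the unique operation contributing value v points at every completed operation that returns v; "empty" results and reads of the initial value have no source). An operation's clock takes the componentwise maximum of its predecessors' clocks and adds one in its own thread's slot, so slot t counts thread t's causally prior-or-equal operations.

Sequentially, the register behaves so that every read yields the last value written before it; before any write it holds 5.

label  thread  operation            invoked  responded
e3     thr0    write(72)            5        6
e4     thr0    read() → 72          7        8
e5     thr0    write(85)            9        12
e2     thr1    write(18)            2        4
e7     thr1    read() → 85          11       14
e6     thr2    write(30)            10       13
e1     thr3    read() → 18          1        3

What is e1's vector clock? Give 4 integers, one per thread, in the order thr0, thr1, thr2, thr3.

root op e6, invoked 10: fresh clock plus thr2's own tick → (0, 0, 1, 0)
root op e2, invoked 2: fresh clock plus thr1's own tick → (0, 1, 0, 0)
root op e3, invoked 5: fresh clock plus thr0's own tick → (1, 0, 0, 0)
e1 (invocation 1): componentwise max over VC(e2)=(0, 1, 0, 0), +1 at thr3, giving (0, 1, 0, 1)
e4 (invocation 7): componentwise max over VC(e3)=(1, 0, 0, 0), +1 at thr0, giving (2, 0, 0, 0)
e5 (invocation 9): componentwise max over VC(e4)=(2, 0, 0, 0), +1 at thr0, giving (3, 0, 0, 0)
e7 (invocation 11): componentwise max over VC(e2)=(0, 1, 0, 0), VC(e5)=(3, 0, 0, 0), +1 at thr1, giving (3, 2, 0, 0)
target: VC(e1) = (0, 1, 0, 1)

(0, 1, 0, 1)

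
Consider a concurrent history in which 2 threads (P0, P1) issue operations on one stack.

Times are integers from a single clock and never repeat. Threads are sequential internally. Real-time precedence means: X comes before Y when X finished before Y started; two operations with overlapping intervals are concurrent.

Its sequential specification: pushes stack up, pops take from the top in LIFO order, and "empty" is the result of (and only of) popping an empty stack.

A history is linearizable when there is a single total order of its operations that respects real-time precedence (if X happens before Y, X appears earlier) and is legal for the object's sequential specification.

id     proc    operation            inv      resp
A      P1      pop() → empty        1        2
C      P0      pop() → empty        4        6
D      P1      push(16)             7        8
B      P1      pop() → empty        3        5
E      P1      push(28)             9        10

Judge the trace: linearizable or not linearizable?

linearizable

a witness: A, B, C, D, E
1. A pop() → empty, leaving stack <>
2. B pop() → empty, leaving stack <>
3. C pop() → empty, leaving stack <>
4. D push(16), leaving stack <16>
5. E push(28), leaving stack <16,28>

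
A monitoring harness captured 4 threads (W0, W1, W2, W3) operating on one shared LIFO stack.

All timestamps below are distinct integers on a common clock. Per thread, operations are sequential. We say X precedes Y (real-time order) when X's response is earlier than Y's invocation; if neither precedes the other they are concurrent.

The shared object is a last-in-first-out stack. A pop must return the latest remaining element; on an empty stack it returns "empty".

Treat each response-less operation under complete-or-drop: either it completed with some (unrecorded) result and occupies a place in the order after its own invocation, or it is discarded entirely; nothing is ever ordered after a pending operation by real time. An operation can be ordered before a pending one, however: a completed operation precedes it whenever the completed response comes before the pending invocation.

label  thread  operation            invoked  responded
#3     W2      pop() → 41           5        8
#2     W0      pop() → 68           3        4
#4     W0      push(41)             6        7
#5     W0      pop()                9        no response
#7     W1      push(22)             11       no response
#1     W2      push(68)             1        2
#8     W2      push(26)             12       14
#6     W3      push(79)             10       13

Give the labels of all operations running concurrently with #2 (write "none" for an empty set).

none

overlap test against #2 [3,4]: concurrent iff the interval meets 3..4
#1 [1,2]: before
#3 [5,8]: after
#4 [6,7]: after
#5 [9,…): after
#6 [10,13]: after
#7 [11,…): after
#8 [12,14]: after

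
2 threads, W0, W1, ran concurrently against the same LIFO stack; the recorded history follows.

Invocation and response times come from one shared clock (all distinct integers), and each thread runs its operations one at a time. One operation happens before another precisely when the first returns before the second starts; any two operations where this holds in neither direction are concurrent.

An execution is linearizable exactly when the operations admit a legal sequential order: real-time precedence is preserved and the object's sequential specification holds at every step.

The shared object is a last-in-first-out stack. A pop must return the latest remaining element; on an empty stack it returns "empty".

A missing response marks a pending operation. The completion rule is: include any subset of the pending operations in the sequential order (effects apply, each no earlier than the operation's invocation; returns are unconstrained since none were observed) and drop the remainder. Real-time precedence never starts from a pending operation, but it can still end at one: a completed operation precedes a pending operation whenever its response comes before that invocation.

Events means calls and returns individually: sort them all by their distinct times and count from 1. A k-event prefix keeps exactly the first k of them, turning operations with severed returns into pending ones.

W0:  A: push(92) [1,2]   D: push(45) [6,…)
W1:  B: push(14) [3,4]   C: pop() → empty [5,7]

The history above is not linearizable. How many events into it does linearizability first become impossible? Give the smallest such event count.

7

events 1..6 are linearizable; a witness order is A, B:
step 1: A push(92) — stack <92>
step 2: B push(14) — stack <92,14>
include event 7 — C responding at 7 — and every candidate order breaks
no escape via the 1 pending operation (D): every completion choice fails
take A, B, C (pending dropped): step 3 already fails, because C pop() → empty cannot occur there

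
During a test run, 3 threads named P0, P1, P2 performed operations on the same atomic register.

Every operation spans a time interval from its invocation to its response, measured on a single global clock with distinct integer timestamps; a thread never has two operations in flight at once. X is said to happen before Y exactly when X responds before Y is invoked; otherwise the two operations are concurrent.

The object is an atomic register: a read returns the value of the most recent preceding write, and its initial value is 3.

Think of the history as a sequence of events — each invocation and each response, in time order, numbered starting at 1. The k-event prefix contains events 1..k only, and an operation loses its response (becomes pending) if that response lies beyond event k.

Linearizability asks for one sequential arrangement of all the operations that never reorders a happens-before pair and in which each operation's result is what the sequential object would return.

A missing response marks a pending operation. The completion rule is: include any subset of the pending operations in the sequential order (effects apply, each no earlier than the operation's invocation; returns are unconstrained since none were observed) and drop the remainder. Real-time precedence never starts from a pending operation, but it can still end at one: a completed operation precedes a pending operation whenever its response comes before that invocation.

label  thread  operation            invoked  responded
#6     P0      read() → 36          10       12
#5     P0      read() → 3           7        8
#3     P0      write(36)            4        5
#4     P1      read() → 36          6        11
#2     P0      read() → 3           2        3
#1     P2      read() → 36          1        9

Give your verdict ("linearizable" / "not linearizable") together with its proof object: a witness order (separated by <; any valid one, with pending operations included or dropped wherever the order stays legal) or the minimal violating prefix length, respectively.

events 1..7 are fine; event 8 — the response of #5 at time 8 — makes the prefix non-linearizable
the sole real-time-consistent order of 3 completed operations fails the atomic register replay
no escape via the 2 pending operations (#1, #4): every completion choice fails
sample order #2, #3, #5 (pending dropped) stalls at step 3 — #5 read() → 3 has no legal effect

not linearizable — minimal violating prefix: 8 events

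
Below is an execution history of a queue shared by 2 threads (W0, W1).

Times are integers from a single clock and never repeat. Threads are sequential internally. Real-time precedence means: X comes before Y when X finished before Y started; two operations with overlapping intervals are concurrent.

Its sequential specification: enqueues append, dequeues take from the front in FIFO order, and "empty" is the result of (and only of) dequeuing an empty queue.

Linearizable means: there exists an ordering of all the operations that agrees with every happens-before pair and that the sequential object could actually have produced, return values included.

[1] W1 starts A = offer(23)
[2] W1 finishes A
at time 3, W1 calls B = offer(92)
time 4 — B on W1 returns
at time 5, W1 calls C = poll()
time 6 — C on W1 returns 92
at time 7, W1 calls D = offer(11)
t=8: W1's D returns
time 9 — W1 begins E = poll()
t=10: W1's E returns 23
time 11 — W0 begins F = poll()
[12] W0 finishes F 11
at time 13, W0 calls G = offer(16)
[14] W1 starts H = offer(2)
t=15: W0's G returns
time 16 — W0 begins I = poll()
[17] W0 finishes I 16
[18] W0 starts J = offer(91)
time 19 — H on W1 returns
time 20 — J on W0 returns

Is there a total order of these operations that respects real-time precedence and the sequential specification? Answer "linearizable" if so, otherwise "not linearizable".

cut after 5 events: linearizable; cut after 6 events (C responds, time 6): not linearizable
exactly one order of the 3 completed ops respects real time; the queue replay fails
take A, B, C: step 3 already fails, because C poll() → 92 cannot occur there

not linearizable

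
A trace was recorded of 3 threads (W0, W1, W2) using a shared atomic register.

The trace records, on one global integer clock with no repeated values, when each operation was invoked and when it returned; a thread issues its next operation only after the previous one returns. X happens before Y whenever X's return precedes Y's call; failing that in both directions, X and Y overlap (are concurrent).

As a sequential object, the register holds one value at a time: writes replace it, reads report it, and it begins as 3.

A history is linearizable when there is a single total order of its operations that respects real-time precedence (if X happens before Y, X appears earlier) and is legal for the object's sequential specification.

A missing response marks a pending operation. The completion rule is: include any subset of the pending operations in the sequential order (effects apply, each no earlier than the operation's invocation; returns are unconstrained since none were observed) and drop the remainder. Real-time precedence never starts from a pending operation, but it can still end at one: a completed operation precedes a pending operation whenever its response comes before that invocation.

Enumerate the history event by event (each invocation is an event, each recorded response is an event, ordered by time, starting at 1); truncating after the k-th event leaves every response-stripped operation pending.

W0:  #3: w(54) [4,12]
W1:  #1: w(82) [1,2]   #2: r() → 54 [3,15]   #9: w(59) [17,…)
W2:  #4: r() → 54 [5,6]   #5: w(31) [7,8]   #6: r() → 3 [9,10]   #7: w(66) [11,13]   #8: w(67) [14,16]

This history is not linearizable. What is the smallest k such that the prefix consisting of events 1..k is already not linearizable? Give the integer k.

10

events 1..9 are linearizable, e.g. via #1, #2, #3, #4, #5:
step 1: #1 w(82) — value 82
step 2: #2 r() (pending, included) — value 82
step 3: #3 w(54) (pending, included) — value 54
step 4: #4 r() → 54 — value 54
step 5: #5 w(31) — value 31
with event 10 included (#6 responding at time 10), all real-time-consistent orders fail
every completion of the 2 pending operations (#2, #3) was checked; none linearizes
take #1, #4, #5, #6 (pending dropped): step 2 already fails, because #4 r() → 54 cannot occur there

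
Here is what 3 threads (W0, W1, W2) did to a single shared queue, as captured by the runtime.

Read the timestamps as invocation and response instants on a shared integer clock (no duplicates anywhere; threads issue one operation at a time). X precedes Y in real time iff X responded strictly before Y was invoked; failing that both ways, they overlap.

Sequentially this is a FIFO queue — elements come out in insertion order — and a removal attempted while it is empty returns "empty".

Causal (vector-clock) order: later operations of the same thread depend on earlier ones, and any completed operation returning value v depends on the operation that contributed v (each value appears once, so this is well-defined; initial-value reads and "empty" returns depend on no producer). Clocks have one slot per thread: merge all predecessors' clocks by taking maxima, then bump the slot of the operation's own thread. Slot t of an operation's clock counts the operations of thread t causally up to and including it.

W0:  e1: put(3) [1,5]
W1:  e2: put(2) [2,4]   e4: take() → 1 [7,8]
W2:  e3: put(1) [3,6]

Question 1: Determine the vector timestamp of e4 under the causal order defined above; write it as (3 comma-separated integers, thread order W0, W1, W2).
(0, 2, 1)

root op e3, invoked 3: fresh clock plus W2's own tick → (0, 0, 1)
root op e2, invoked 2: fresh clock plus W1's own tick → (0, 1, 0)
root op e1, invoked 1: fresh clock plus W0's own tick → (1, 0, 0)
invoked at 7, e4 merges VC(e2)=(0, 1, 0), VC(e3)=(0, 0, 1) and bumps W1's slot → (0, 2, 1)
target: VC(e4) = (0, 2, 1)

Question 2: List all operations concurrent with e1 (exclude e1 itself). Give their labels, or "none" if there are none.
e2, e3

e1 spans [1,5]; an op avoiding the whole window 1..5 is ordered, any other is concurrent
e2 [2,4]: concurrent
e3 [3,6]: concurrent
e4 [7,8]: after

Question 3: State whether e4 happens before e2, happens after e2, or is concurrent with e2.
after

e4 spans [7,8], e2 spans [2,4]
resp(e2)=4 < inv(e4)=7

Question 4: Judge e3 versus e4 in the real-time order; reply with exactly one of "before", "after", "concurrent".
before

e3 spans [3,6], e4 spans [7,8]
resp(e3)=6 < inv(e4)=7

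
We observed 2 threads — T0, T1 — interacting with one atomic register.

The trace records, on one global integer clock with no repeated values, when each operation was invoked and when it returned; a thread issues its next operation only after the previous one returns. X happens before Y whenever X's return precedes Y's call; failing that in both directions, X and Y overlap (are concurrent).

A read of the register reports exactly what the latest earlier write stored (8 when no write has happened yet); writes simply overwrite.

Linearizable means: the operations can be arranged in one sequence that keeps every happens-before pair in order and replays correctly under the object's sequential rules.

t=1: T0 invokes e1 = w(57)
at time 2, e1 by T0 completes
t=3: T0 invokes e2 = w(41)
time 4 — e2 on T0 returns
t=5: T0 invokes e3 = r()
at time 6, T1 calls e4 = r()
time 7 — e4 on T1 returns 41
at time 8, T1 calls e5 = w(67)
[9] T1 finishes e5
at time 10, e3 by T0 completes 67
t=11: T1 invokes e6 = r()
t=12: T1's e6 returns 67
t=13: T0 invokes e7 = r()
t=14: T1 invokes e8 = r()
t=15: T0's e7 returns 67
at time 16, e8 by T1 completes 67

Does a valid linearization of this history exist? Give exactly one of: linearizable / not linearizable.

one valid linearization: e1, e2, e4, e5, e3, e6, e7, e8
step 1: e1 w(57) — value 57
step 2: e2 w(41) — value 41
step 3: e4 r() → 41 — value 41
step 4: e5 w(67) — value 67
step 5: e3 r() → 67 — value 67
step 6: e6 r() → 67 — value 67
step 7: e7 r() → 67 — value 67
step 8: e8 r() → 67 — value 67

linearizable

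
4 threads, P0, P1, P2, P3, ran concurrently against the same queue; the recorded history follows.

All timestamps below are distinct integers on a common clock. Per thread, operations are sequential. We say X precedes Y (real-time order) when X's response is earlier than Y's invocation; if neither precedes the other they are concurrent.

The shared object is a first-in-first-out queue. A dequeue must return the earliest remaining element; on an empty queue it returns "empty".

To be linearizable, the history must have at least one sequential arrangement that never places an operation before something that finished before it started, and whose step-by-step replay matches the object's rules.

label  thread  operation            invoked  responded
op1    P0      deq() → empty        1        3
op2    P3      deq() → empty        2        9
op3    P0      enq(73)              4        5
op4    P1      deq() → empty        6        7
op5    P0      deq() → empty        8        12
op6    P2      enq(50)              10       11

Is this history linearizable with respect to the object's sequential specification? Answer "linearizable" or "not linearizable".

prefix check: 1..8 passes, 1..9 fails once op2's time-9 response joins
real-time-consistent orders of the 4 completed operations: 4 — all fail the queue replay
include/drop combinations of the 1 pending operation (op5) were all tried; none helps
for example op1, op2, op3, op4 (pending dropped) fails at step 4: op4 deq() → empty is not legal there
for example op1, op3, op2, op4 (pending dropped) fails at step 3: op2 deq() → empty is not legal there

not linearizable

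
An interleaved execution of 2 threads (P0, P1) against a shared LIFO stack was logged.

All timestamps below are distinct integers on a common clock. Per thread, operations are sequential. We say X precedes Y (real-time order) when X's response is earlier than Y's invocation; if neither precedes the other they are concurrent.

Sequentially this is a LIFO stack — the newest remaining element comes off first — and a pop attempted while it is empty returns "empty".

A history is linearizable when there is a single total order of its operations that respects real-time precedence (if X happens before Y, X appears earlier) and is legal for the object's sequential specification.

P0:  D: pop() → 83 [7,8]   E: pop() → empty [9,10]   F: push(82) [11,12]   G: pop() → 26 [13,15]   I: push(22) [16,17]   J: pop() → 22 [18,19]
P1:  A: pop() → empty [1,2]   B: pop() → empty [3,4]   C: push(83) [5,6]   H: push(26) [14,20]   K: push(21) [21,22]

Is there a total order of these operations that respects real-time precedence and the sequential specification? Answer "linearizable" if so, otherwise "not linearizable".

linearizable

a witness: A, B, C, D, E, F, H, G, I, J, K
step 1: A pop() → empty — stack <>
step 2: B pop() → empty — stack <>
step 3: C push(83) — stack <83>
step 4: D pop() → 83 — stack <>
step 5: E pop() → empty — stack <>
step 6: F push(82) — stack <82>
step 7: H push(26) — stack <82,26>
step 8: G pop() → 26 — stack <82>
step 9: I push(22) — stack <82,22>
step 10: J pop() → 22 — stack <82>
step 11: K push(21) — stack <82,21>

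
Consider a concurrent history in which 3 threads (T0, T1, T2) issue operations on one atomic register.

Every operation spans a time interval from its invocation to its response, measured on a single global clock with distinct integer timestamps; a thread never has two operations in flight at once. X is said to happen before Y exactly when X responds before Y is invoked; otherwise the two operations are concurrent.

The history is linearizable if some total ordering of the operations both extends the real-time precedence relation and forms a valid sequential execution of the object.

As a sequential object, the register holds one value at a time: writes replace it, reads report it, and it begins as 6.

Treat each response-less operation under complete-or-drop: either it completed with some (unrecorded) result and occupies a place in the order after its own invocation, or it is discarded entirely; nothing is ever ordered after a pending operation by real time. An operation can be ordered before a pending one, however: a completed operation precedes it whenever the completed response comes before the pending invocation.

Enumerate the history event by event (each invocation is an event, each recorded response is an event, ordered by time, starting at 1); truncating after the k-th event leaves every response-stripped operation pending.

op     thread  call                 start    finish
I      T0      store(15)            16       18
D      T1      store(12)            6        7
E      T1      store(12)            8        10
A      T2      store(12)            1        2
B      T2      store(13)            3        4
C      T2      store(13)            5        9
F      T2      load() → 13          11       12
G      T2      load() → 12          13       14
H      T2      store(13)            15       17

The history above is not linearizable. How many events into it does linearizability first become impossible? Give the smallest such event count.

14

a valid linearization of events 1..13 exists, for instance A, B, D, E, C, F:
step 1: A store(12) — value 12
step 2: B store(13) — value 13
step 3: D store(12) — value 12
step 4: E store(12) — value 12
step 5: C store(13) — value 13
step 6: F load() → 13 — value 13
event 14 — G's response, time 14 — after it, nothing linearizes
e.g. A, B, C, D, E, F, G: illegal at step 6, since F load() → 13 cannot apply there
e.g. A, B, D, C, E, F, G: illegal at step 6, since F load() → 13 cannot apply there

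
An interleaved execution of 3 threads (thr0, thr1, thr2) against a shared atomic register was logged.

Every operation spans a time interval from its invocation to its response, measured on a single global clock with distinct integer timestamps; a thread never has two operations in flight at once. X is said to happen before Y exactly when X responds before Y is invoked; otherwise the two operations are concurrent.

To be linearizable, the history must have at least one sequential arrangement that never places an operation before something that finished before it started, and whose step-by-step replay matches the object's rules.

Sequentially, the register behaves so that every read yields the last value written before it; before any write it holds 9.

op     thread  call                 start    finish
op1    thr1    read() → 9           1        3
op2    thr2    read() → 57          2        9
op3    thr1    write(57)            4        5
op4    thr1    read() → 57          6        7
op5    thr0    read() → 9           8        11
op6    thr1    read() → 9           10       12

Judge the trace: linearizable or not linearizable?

not linearizable

the violation lands at event 11, op5's response at time 11: events 1..10 linearize, events 1..11 do not
5 completed operations, 5 real-time-consistent orders — every atomic register replay fails
include/drop combinations of the 1 pending operation (op6) were all tried; none helps
for example op1, op2, op3, op4, op5 (pending dropped) fails at step 2: op2 read() → 57 is not legal there
for example op1, op3, op2, op4, op5 (pending dropped) fails at step 5: op5 read() → 9 is not legal there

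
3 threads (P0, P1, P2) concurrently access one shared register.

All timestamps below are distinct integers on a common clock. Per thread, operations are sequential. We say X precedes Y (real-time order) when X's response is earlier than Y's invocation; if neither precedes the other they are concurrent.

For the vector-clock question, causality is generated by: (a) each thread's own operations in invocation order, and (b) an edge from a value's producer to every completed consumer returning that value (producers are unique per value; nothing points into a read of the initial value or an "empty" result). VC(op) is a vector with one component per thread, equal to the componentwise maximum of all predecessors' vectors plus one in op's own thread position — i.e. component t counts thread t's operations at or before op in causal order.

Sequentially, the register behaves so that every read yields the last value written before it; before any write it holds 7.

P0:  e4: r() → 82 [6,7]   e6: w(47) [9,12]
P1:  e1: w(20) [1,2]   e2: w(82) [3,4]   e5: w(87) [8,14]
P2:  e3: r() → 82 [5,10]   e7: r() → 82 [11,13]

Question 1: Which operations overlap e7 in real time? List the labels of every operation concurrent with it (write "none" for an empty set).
Answer: e5, e6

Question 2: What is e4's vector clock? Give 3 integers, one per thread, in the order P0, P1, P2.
Answer: (1, 2, 0)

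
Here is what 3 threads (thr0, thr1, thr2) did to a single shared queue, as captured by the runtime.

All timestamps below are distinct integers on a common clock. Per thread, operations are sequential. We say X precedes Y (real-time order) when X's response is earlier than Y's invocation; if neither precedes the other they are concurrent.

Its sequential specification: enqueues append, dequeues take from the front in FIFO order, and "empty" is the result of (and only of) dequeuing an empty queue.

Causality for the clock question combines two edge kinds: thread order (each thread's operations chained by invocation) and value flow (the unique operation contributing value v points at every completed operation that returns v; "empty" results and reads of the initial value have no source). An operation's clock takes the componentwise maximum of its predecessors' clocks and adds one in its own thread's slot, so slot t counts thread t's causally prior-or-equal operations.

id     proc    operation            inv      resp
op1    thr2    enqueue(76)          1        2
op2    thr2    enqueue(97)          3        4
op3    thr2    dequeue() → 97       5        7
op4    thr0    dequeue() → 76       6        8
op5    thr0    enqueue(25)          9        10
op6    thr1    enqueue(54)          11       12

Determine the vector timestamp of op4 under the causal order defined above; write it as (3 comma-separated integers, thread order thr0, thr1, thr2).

op1 (invocation 1): nothing precedes it; thr2's component alone gives (0, 0, 1)
op6 (invocation 11): nothing precedes it; thr1's component alone gives (0, 1, 0)
merge at op2 (invoked 3): VC(op1)=(0, 0, 1), own-thread bump on thr2 → (0, 0, 2)
merge at op4 (invoked 6): VC(op1)=(0, 0, 1), own-thread bump on thr0 → (1, 0, 1)
merge at op3 (invoked 5): VC(op2)=(0, 0, 2), own-thread bump on thr2 → (0, 0, 3)
merge at op5 (invoked 9): VC(op4)=(1, 0, 1), own-thread bump on thr0 → (2, 0, 1)
target: VC(op4) = (1, 0, 1)

(1, 0, 1)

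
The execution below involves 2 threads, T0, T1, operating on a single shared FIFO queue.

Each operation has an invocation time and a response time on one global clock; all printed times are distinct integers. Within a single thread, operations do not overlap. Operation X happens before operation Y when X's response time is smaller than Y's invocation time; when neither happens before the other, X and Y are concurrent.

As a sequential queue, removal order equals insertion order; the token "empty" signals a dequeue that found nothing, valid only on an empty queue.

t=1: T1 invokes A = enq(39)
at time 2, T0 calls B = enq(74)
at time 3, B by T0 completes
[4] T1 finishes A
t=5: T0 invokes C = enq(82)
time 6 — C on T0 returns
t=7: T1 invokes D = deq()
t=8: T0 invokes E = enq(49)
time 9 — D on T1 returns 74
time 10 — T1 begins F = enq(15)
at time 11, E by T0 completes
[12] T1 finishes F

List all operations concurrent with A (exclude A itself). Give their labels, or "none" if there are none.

A runs from 1 to 4; window-overlapping ops are concurrent
B [2,3]: concurrent
C [5,6]: after
D [7,9]: after
E [8,11]: after
F [10,12]: after

B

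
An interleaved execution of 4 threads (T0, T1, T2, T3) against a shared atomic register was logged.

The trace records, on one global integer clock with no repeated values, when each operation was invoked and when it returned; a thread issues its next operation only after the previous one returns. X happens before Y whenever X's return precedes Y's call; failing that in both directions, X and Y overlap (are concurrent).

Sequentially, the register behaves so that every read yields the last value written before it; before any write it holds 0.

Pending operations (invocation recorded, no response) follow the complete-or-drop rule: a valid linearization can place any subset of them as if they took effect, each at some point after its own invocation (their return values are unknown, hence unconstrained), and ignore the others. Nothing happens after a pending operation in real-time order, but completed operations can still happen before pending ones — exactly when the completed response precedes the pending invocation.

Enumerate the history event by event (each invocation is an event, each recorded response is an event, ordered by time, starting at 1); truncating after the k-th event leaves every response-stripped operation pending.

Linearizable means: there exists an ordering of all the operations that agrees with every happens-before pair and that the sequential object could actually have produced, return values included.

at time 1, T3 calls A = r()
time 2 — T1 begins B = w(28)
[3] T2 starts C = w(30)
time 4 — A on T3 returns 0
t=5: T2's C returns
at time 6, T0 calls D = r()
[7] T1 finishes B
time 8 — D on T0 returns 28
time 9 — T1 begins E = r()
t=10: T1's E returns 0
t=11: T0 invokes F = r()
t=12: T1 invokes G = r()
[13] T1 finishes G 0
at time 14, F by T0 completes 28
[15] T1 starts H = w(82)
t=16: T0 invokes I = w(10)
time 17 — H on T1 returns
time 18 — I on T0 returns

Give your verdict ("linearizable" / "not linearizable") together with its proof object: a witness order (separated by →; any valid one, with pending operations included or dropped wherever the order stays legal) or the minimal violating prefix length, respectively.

prefix check: 1..9 passes, 1..10 fails once E's time-10 response joins
checked exhaustively: 8 real-time-consistent orders of 5 completed operations, zero legal atomic register replays
sample order A, B, C, D, E stalls at step 4 — D r() → 28 has no legal effect
sample order A, C, B, D, E stalls at step 5 — E r() → 0 has no legal effect

not linearizable — minimal violating prefix: 10 events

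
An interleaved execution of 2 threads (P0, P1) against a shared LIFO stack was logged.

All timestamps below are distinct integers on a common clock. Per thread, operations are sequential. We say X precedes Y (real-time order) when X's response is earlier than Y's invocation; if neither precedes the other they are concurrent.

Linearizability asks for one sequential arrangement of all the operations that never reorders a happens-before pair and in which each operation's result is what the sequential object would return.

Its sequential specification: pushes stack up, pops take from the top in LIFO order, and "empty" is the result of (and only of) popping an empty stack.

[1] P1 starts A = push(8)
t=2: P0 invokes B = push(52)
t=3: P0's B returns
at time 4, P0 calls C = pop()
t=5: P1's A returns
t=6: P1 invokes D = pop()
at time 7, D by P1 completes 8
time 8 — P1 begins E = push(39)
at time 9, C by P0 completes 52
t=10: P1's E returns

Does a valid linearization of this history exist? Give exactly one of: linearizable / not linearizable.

witness order: A, B, C, D, E
step 1: A push(8) — stack <8>
step 2: B push(52) — stack <8,52>
step 3: C pop() → 52 — stack <8>
step 4: D pop() → 8 — stack <>
step 5: E push(39) — stack <39>

linearizable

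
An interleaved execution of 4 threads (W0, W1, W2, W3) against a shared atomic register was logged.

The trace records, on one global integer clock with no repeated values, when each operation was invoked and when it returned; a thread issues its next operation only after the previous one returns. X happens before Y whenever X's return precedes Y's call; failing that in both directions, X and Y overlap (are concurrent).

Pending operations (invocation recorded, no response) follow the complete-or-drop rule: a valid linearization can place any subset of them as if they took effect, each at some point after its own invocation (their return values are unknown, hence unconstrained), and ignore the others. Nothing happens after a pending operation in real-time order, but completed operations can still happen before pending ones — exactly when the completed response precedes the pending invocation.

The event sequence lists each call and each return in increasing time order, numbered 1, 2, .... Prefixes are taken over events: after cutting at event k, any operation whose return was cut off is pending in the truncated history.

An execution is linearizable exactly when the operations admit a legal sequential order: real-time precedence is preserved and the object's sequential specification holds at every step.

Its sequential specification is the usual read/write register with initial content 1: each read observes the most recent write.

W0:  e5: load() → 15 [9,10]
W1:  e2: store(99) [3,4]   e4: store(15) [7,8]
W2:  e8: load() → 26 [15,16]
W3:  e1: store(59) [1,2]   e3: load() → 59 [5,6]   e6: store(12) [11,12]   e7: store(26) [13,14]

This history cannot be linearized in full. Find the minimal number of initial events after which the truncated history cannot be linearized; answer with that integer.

a valid linearization of events 1..5 exists, for instance e1, e2:
step 1: e1 store(59) — value 59
step 2: e2 store(99) — value 99
once event 6 joins (e3's response, time 6), exhaustive search finds no witness
e.g. e1, e2, e3: illegal at step 3, since e3 load() → 59 cannot apply there

6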